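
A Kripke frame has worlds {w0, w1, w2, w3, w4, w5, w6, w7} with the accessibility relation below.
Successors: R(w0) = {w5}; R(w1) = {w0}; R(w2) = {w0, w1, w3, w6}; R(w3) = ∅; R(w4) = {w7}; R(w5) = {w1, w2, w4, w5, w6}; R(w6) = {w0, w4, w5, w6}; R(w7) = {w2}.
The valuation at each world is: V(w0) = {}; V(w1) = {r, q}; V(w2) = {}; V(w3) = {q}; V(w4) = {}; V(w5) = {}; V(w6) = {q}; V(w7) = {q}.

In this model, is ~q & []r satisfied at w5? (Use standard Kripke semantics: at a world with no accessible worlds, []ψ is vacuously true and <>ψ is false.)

No

At w5: ~q is true, []r is false, so ~q & []r is false.
  At w5: []r requires r at every successor {w1, w2, w4, w5, w6}.
    r fails at w2, so []r is false at w5.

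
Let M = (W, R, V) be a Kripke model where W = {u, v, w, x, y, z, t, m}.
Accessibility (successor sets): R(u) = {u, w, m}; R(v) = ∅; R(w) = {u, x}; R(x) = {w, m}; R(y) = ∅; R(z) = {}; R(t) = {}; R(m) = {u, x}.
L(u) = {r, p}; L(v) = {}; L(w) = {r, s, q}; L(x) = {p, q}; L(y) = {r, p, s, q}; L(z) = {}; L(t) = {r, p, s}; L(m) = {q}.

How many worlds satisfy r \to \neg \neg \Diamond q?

Let φ = r \to \neg \neg \Diamond q. Evaluate φ at each world:
  u (successors {u, w, m}): φ is true.
  v (successors ∅): φ is true.
  w (successors {u, x}): φ is true.
  x (successors {w, m}): φ is true.
  y (successors ∅): φ is false.
  z (successors ∅): φ is true.
  t (successors ∅): φ is false.
  m (successors {u, x}): φ is true.
For instance, at u:
  At u: r is true, \neg \neg \Diamond q is true, so r \to \neg \neg \Diamond q is true.
    At u: \neg \Diamond q is false, so \neg \neg \Diamond q is true.
      At u: \Diamond q is true, so \neg \Diamond q is false.
Satisfying worlds: {u, v, w, x, z, m}

6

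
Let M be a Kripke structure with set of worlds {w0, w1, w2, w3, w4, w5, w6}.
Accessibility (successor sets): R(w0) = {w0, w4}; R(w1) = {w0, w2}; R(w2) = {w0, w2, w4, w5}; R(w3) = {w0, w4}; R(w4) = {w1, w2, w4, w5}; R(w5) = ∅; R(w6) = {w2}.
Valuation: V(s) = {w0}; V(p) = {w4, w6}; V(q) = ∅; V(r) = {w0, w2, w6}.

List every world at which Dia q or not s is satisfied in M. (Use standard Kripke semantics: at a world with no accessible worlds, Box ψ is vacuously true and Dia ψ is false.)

Let φ = Dia q or not s. Evaluate φ at each world:
  w0 (successors {w0, w4}): φ is false.
  w1 (successors {w0, w2}): φ is true.
  w2 (successors {w0, w2, w4, w5}): φ is true.
  w3 (successors {w0, w4}): φ is true.
  w4 (successors {w1, w2, w4, w5}): φ is true.
  w5 (successors ∅): φ is true.
  w6 (successors {w2}): φ is true.
For instance, at w3:
  At w3: Dia q is false, not s is true, so Dia q or not s is true.
    At w3: Dia q requires q at some successor in {w0, w4}.
      At w0: q is false.
      At w4: q is false.
    So Dia q is false at w3.
Satisfying worlds: {w1, w2, w3, w4, w5, w6}

w1, w2, w3, w4, w5, w6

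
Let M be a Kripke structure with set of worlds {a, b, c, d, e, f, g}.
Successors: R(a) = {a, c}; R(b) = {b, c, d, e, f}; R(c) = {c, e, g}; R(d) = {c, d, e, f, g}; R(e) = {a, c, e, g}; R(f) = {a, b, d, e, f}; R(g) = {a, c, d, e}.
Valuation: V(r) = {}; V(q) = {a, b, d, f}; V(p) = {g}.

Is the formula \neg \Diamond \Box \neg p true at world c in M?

No

At c: \Diamond \Box \neg p is true, so \neg \Diamond \Box \neg p is false.
  At c: \Diamond \Box \neg p requires \Box \neg p at some successor in {c, e, g}.
    \Box \neg p holds at g, so \Diamond \Box \neg p is true at c.
      At g: \Box \neg p requires \neg p at every successor {a, c, d, e}.
        At a: \neg p is true.
        At c: \neg p is true.
        At d: \neg p is true.
        At e: \neg p is true.
      So \Box \neg p is true at g.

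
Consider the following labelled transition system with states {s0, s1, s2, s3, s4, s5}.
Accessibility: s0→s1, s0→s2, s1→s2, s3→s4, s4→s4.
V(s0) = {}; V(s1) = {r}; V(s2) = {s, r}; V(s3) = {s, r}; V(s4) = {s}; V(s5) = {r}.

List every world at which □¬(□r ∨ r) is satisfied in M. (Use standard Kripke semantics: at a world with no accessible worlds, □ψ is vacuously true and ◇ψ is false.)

s2, s3, s4, s5

Let φ = □¬(□r ∨ r). Evaluate φ at each world:
  s0 (successors {s1, s2}): φ is false.
  s1 (successors {s2}): φ is false.
  s2 (successors ∅): φ is true.
  s3 (successors {s4}): φ is true.
  s4 (successors {s4}): φ is true.
  s5 (successors ∅): φ is true.
For instance, at s0:
  At s0: □¬(□r ∨ r) requires ¬(□r ∨ r) at every successor {s1, s2}.
    ¬(□r ∨ r) fails at s1, so □¬(□r ∨ r) is false at s0.
      At s1: □r ∨ r is true, so ¬(□r ∨ r) is false.
Satisfying worlds: {s2, s3, s4, s5}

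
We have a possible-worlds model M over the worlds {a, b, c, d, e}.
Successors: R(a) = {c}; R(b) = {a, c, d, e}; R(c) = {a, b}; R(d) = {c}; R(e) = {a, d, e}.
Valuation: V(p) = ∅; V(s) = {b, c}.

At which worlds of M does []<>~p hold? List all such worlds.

Let φ = []<>~p. Evaluate φ at each world:
  a (successors {c}): φ is true.
  b (successors {a, c, d, e}): φ is true.
  c (successors {a, b}): φ is true.
  d (successors {c}): φ is true.
  e (successors {a, d, e}): φ is true.
For instance, at b:
  At b: []<>~p requires <>~p at every successor {a, c, d, e}.
    At a: <>~p is true.
    At c: <>~p is true.
    At d: <>~p is true.
    At e: <>~p is true.
  So []<>~p is true at b.
Satisfying worlds: {a, b, c, d, e}

a, b, c, d, e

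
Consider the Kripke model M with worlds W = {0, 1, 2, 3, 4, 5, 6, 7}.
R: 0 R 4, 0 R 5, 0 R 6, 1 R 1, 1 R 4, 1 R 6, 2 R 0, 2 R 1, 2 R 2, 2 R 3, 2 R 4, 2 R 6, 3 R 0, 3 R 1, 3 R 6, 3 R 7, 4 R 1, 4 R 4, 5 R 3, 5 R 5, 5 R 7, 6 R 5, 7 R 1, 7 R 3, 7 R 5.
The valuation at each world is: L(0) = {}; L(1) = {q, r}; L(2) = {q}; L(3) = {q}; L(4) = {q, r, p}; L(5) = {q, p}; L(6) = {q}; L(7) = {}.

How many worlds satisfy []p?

Let φ = []p. Evaluate φ at each world:
  0 (successors {4, 5, 6}): φ is false.
  1 (successors {1, 4, 6}): φ is false.
  2 (successors {0, 1, 2, 3, 4, 6}): φ is false.
  3 (successors {0, 1, 6, 7}): φ is false.
  4 (successors {1, 4}): φ is false.
  5 (successors {3, 5, 7}): φ is false.
  6 (successors {5}): φ is true.
  7 (successors {1, 3, 5}): φ is false.
For instance, at 5:
  At 5: []p requires p at every successor {3, 5, 7}.
    p fails at 3, so []p is false at 5.
Satisfying worlds: {6}

1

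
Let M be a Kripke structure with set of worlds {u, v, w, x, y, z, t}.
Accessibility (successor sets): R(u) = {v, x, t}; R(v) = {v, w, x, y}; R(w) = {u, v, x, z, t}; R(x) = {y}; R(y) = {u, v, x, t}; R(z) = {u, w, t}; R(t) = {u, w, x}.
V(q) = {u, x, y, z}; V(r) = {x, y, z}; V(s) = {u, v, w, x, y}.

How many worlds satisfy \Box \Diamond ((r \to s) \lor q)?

7

Recall that \Box ψ holds at a world iff ψ holds at every accessible world, and \Diamond ψ holds iff ψ holds at some accessible world.
Let φ = \Box \Diamond ((r \to s) \lor q). Evaluate φ at each world:
  u (successors {v, x, t}): φ is true.
  v (successors {v, w, x, y}): φ is true.
  w (successors {u, v, x, z, t}): φ is true.
  x (successors {y}): φ is true.
  y (successors {u, v, x, t}): φ is true.
  z (successors {u, w, t}): φ is true.
  t (successors {u, w, x}): φ is true.
For instance, at v:
  At v: \Box \Diamond ((r \to s) \lor q) requires \Diamond ((r \to s) \lor q) at every successor {v, w, x, y}.
    At v: \Diamond ((r \to s) \lor q) is true.
    At w: \Diamond ((r \to s) \lor q) is true.
    At x: \Diamond ((r \to s) \lor q) is true.
    At y: \Diamond ((r \to s) \lor q) is true.
  So \Box \Diamond ((r \to s) \lor q) is true at v.
Satisfying worlds: {u, v, w, x, y, z, t}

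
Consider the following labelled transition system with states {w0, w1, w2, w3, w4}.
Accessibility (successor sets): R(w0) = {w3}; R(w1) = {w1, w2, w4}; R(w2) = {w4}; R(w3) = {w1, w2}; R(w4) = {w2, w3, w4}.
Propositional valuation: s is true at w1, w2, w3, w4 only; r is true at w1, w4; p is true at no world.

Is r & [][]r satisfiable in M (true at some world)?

No

Let φ = r & [][]r. Evaluate φ at each world:
  w0 (successors {w3}): φ is false.
  w1 (successors {w1, w2, w4}): φ is false.
  w2 (successors {w4}): φ is false.
  w3 (successors {w1, w2}): φ is false.
  w4 (successors {w2, w3, w4}): φ is false.
For instance, at w3:
  At w3: r is false, [][]r is false, so r & [][]r is false.
    At w3: [][]r requires []r at every successor {w1, w2}.
      []r fails at w1, so [][]r is false at w3.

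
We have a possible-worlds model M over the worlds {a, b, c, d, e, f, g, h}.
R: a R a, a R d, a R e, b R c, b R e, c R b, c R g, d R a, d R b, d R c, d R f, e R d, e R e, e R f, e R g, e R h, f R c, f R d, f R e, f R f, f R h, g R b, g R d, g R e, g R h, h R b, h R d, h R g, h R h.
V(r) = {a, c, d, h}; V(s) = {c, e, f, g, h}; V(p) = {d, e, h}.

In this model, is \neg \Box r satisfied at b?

Yes

Recall that \Box ψ holds at a world iff ψ holds at every accessible world, and \Diamond ψ holds iff ψ holds at some accessible world.
At b: \Box r is false, so \neg \Box r is true.
  At b: \Box r requires r at every successor {c, e}.
    r fails at e, so \Box r is false at b.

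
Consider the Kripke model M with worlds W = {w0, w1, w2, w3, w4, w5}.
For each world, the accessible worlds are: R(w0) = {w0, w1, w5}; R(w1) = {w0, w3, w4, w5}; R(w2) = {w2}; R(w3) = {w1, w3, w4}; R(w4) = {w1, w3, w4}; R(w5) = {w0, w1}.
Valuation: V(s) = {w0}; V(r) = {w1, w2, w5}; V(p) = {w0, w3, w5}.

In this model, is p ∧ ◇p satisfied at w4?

At w4: p is false, ◇p is true, so p ∧ ◇p is false.
  At w4: ◇p requires p at some successor in {w1, w3, w4}.
    p holds at w3, so ◇p is true at w4.

No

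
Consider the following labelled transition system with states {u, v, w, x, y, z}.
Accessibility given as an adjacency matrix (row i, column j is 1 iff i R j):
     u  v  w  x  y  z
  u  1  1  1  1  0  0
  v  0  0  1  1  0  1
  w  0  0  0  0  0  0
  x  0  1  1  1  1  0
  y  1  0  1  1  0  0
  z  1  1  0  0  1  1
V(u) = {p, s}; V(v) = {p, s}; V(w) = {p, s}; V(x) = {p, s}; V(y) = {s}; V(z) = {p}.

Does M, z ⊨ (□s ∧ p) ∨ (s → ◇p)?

Yes

At z: □s ∧ p is false, s → ◇p is true, so (□s ∧ p) ∨ (s → ◇p) is true.
  At z: □s is false, p is true, so □s ∧ p is false.
    At z: □s requires s at every successor {u, v, y, z}.
      s fails at z, so □s is false at z.
  At z: s is false, ◇p is true, so s → ◇p is true.
    At z: ◇p requires p at some successor in {u, v, y, z}.
      p holds at u, so ◇p is true at z.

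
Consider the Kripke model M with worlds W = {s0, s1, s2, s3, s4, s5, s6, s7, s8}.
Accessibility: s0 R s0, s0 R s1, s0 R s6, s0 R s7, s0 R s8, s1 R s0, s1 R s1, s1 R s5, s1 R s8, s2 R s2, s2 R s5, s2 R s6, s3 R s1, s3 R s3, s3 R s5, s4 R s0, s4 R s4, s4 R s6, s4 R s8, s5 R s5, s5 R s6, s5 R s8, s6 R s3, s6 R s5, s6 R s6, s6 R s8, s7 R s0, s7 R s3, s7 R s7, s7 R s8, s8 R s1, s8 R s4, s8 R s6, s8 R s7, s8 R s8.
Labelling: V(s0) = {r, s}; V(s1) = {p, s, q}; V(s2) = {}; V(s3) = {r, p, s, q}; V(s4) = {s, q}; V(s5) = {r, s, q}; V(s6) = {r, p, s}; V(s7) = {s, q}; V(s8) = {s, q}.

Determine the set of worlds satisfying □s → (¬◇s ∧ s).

Let φ = □s → (¬◇s ∧ s). Evaluate φ at each world:
  s0 (successors {s0, s1, s6, s7, s8}): φ is false.
  s1 (successors {s0, s1, s5, s8}): φ is false.
  s2 (successors {s2, s5, s6}): φ is true.
  s3 (successors {s1, s3, s5}): φ is false.
  s4 (successors {s0, s4, s6, s8}): φ is false.
  s5 (successors {s5, s6, s8}): φ is false.
  s6 (successors {s3, s5, s6, s8}): φ is false.
  s7 (successors {s0, s3, s7, s8}): φ is false.
  s8 (successors {s1, s4, s6, s7, s8}): φ is false.
For instance, at s5:
  At s5: □s is true, ¬◇s ∧ s is false, so □s → (¬◇s ∧ s) is false.
    At s5: □s requires s at every successor {s5, s6, s8}.
      At s5: s is true.
      At s6: s is true.
      At s8: s is true.
    So □s is true at s5.
    At s5: ¬◇s is false, s is true, so ¬◇s ∧ s is false.
      At s5: ◇s is true, so ¬◇s is false.
Satisfying worlds: {s2}

s2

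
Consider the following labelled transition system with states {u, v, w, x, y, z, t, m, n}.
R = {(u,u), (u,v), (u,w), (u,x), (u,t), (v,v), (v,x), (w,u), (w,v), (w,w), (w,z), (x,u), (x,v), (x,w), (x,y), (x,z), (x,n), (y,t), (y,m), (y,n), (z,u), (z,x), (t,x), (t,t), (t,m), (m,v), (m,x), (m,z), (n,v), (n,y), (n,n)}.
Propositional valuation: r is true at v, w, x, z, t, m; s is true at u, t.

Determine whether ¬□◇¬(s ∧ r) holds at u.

At u: □◇¬(s ∧ r) is true, so ¬□◇¬(s ∧ r) is false.
  At u: □◇¬(s ∧ r) requires ◇¬(s ∧ r) at every successor {u, v, w, x, t}.
    At u: ◇¬(s ∧ r) is true.
    At v: ◇¬(s ∧ r) is true.
    At w: ◇¬(s ∧ r) is true.
    At x: ◇¬(s ∧ r) is true.
    At t: ◇¬(s ∧ r) is true.
  So □◇¬(s ∧ r) is true at u.

No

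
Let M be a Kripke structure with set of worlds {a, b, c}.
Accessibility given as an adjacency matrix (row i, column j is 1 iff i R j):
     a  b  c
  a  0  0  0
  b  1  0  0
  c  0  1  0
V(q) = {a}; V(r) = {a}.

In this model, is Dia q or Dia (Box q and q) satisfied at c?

No

At c: Dia q is false, Dia (Box q and q) is false, so Dia q or Dia (Box q and q) is false.
  At c: Dia q requires q at some successor in {b}.
    At b: q is false.
  So Dia q is false at c.
  At c: Dia (Box q and q) requires Box q and q at some successor in {b}.
    At b: Box q and q is false.
  So Dia (Box q and q) is false at c.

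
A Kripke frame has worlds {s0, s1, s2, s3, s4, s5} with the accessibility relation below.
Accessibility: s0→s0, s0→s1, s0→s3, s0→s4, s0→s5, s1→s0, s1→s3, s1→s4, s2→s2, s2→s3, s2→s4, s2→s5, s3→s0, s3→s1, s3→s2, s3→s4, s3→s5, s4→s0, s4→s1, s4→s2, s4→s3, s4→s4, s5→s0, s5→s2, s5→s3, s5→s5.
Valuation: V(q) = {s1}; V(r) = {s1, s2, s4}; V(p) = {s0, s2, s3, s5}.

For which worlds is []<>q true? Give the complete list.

s1

Let φ = []<>q. Evaluate φ at each world:
  s0 (successors {s0, s1, s3, s4, s5}): φ is false.
  s1 (successors {s0, s3, s4}): φ is true.
  s2 (successors {s2, s3, s4, s5}): φ is false.
  s3 (successors {s0, s1, s2, s4, s5}): φ is false.
  s4 (successors {s0, s1, s2, s3, s4}): φ is false.
  s5 (successors {s0, s2, s3, s5}): φ is false.
For instance, at s0:
  At s0: []<>q requires <>q at every successor {s0, s1, s3, s4, s5}.
    <>q fails at s1, so []<>q is false at s0.
      At s1: <>q requires q at some successor in {s0, s3, s4}.
        At s0: q is false.
        At s3: q is false.
        At s4: q is false.
      So <>q is false at s1.
Satisfying worlds: {s1}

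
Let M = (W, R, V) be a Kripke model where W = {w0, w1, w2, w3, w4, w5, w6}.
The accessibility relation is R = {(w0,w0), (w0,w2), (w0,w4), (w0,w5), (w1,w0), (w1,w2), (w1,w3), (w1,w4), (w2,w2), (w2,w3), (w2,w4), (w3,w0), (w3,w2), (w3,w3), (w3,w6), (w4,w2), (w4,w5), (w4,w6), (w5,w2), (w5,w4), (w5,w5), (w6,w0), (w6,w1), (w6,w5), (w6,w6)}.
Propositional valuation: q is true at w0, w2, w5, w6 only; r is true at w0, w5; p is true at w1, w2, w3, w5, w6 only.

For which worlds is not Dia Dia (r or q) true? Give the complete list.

none

Let φ = not Dia Dia (r or q). Evaluate φ at each world:
  w0 (successors {w0, w2, w4, w5}): φ is false.
  w1 (successors {w0, w2, w3, w4}): φ is false.
  w2 (successors {w2, w3, w4}): φ is false.
  w3 (successors {w0, w2, w3, w6}): φ is false.
  w4 (successors {w2, w5, w6}): φ is false.
  w5 (successors {w2, w4, w5}): φ is false.
  w6 (successors {w0, w1, w5, w6}): φ is false.
For instance, at w3:
  At w3: Dia Dia (r or q) is true, so not Dia Dia (r or q) is false.
    At w3: Dia Dia (r or q) requires Dia (r or q) at some successor in {w0, w2, w3, w6}.
      Dia (r or q) holds at w0, so Dia Dia (r or q) is true at w3.
Satisfying worlds: none.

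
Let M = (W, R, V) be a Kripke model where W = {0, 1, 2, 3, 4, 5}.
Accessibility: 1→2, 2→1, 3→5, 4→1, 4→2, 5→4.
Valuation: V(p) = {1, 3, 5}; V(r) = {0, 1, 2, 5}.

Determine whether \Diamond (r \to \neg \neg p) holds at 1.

At 1: \Diamond (r \to \neg \neg p) requires r \to \neg \neg p at some successor in {2}.
  At 2: r \to \neg \neg p is false.
So \Diamond (r \to \neg \neg p) is false at 1.

No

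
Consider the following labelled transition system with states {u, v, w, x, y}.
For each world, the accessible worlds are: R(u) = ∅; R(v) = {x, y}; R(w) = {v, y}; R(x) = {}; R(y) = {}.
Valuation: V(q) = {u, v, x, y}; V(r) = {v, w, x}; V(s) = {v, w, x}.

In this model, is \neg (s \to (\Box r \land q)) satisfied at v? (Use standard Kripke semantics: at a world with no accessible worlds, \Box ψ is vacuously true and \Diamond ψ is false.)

Recall that \Box ψ holds at a world iff ψ holds at every accessible world, and \Diamond ψ holds iff ψ holds at some accessible world.
At v: s \to (\Box r \land q) is false, so \neg (s \to (\Box r \land q)) is true.
  At v: s is true, \Box r \land q is false, so s \to (\Box r \land q) is false.
    At v: \Box r is false, q is true, so \Box r \land q is false.
      At v: \Box r requires r at every successor {x, y}.
        r fails at y, so \Box r is false at v.

Yes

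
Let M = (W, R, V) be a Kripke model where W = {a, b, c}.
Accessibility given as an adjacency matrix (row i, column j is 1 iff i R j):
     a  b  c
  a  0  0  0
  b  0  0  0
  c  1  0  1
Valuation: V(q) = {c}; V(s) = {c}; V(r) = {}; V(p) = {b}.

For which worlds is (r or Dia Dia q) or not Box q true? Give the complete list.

c

Let φ = (r or Dia Dia q) or not Box q. Evaluate φ at each world:
  a (successors ∅): φ is false.
  b (successors ∅): φ is false.
  c (successors {a, c}): φ is true.
For instance, at c:
  At c: r or Dia Dia q is true, not Box q is true, so (r or Dia Dia q) or not Box q is true.
    At c: r is false, Dia Dia q is true, so r or Dia Dia q is true.
      At c: Dia Dia q requires Dia q at some successor in {a, c}.
        Dia q holds at c, so Dia Dia q is true at c.
    At c: Box q is false, so not Box q is true.
      At c: Box q requires q at every successor {a, c}.
        q fails at a, so Box q is false at c.
Satisfying worlds: {c}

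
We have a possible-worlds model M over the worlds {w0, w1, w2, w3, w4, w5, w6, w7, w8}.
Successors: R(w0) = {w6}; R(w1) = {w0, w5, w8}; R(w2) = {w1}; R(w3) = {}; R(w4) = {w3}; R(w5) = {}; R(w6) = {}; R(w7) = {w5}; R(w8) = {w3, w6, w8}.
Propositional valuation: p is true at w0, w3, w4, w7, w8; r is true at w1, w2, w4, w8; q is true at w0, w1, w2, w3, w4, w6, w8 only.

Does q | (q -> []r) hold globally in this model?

Let φ = q | (q -> []r). Evaluate φ at each world:
  w0 (successors {w6}): φ is true.
  w1 (successors {w0, w5, w8}): φ is true.
  w2 (successors {w1}): φ is true.
  w3 (successors ∅): φ is true.
  w4 (successors {w3}): φ is true.
  w5 (successors ∅): φ is true.
  w6 (successors ∅): φ is true.
  w7 (successors {w5}): φ is true.
  w8 (successors {w3, w6, w8}): φ is true.
For instance, at w8:
  At w8: q is true, q -> []r is false, so q | (q -> []r) is true.
    At w8: q is true, []r is false, so q -> []r is false.
      At w8: []r requires r at every successor {w3, w6, w8}.
        r fails at w3, so []r is false at w8.

Yes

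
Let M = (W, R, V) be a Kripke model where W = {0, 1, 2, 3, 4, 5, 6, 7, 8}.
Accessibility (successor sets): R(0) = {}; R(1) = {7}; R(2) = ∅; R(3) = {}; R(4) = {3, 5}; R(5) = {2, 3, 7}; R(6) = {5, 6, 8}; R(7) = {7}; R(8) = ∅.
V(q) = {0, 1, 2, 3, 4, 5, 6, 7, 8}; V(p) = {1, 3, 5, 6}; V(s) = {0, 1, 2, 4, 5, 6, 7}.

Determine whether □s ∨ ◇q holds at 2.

Yes

At 2: □s is true, ◇q is false, so □s ∨ ◇q is true.
  At 2: no accessible worlds, so □s holds vacuously.
  At 2: no accessible worlds, so ◇q is false.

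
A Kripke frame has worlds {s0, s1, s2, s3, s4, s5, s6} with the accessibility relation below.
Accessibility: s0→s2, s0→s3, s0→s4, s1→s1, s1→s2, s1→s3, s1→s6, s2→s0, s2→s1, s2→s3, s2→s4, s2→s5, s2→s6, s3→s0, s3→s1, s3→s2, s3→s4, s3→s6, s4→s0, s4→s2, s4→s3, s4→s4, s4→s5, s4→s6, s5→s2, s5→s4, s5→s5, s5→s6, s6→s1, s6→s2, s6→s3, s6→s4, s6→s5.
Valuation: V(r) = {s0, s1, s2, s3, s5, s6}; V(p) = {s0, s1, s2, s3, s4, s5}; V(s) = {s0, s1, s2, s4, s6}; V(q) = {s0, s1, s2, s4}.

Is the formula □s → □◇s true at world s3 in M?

Recall that □ψ holds at a world iff ψ holds at every accessible world, and ◇ψ holds iff ψ holds at some accessible world.
At s3: □s is true, □◇s is true, so □s → □◇s is true.
  At s3: □s requires s at every successor {s0, s1, s2, s4, s6}.
    At s0: s is true.
    At s1: s is true.
    At s2: s is true.
    At s4: s is true.
    At s6: s is true.
  So □s is true at s3.
  At s3: □◇s requires ◇s at every successor {s0, s1, s2, s4, s6}.
    At s0: ◇s is true.
    At s1: ◇s is true.
    At s2: ◇s is true.
    At s4: ◇s is true.
    At s6: ◇s is true.
  So □◇s is true at s3.

Yes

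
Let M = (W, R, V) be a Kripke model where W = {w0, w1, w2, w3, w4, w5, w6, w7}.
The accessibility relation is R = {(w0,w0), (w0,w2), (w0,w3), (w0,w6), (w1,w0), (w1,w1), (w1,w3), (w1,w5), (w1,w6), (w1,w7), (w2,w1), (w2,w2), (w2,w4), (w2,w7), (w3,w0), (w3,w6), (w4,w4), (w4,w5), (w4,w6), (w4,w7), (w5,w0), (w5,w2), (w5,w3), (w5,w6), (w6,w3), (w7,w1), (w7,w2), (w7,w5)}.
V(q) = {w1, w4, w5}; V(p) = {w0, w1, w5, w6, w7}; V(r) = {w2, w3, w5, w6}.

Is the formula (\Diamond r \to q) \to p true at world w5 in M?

At w5: \Diamond r \to q is true, p is true, so (\Diamond r \to q) \to p is true.
  At w5: \Diamond r is true, q is true, so \Diamond r \to q is true.
    At w5: \Diamond r requires r at some successor in {w0, w2, w3, w6}.
      r holds at w2, so \Diamond r is true at w5.

Yes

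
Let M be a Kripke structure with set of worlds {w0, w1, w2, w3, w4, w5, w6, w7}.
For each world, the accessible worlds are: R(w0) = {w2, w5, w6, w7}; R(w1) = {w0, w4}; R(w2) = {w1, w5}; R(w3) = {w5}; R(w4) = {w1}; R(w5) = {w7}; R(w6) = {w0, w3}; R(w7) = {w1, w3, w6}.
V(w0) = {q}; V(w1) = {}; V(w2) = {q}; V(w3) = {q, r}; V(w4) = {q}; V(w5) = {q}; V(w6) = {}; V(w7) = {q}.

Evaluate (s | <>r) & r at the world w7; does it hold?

No

At w7: s | <>r is true, r is false, so (s | <>r) & r is false.
  At w7: s is false, <>r is true, so s | <>r is true.
    At w7: <>r requires r at some successor in {w1, w3, w6}.
      r holds at w3, so <>r is true at w7.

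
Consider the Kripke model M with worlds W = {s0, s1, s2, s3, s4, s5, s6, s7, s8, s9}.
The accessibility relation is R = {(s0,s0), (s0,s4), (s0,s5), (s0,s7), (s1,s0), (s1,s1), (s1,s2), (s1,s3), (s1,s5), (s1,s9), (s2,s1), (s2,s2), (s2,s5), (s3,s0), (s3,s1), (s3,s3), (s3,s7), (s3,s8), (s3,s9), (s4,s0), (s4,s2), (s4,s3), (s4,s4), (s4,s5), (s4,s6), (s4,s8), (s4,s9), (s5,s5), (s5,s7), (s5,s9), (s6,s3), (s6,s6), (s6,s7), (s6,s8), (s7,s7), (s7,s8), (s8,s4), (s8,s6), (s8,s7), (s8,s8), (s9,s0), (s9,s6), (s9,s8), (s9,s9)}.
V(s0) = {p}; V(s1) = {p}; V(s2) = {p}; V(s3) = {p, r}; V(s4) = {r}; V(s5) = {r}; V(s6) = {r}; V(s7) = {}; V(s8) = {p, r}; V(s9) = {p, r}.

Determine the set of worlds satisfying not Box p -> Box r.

Let φ = not Box p -> Box r. Evaluate φ at each world:
  s0 (successors {s0, s4, s5, s7}): φ is false.
  s1 (successors {s0, s1, s2, s3, s5, s9}): φ is false.
  s2 (successors {s1, s2, s5}): φ is false.
  s3 (successors {s0, s1, s3, s7, s8, s9}): φ is false.
  s4 (successors {s0, s2, s3, s4, s5, s6, s8, s9}): φ is false.
  s5 (successors {s5, s7, s9}): φ is false.
  s6 (successors {s3, s6, s7, s8}): φ is false.
  s7 (successors {s7, s8}): φ is false.
  s8 (successors {s4, s6, s7, s8}): φ is false.
  s9 (successors {s0, s6, s8, s9}): φ is false.
For instance, at s9:
  At s9: not Box p is true, Box r is false, so not Box p -> Box r is false.
    At s9: Box p is false, so not Box p is true.
      At s9: Box p requires p at every successor {s0, s6, s8, s9}.
        p fails at s6, so Box p is false at s9.
    At s9: Box r requires r at every successor {s0, s6, s8, s9}.
      r fails at s0, so Box r is false at s9.
Satisfying worlds: none.

none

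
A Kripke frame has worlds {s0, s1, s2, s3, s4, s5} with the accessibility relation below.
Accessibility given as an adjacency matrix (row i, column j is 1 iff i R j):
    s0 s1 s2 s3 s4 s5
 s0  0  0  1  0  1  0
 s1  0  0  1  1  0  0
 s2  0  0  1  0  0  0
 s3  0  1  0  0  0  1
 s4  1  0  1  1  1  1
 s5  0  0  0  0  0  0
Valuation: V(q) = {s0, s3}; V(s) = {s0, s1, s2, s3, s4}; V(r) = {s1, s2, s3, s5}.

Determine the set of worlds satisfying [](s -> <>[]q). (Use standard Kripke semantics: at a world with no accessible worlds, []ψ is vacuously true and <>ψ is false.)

s5

Let φ = [](s -> <>[]q). Evaluate φ at each world:
  s0 (successors {s2, s4}): φ is false.
  s1 (successors {s2, s3}): φ is false.
  s2 (successors {s2}): φ is false.
  s3 (successors {s1, s5}): φ is false.
  s4 (successors {s0, s2, s3, s4, s5}): φ is false.
  s5 (successors ∅): φ is true.
For instance, at s2:
  At s2: [](s -> <>[]q) requires s -> <>[]q at every successor {s2}.
    s -> <>[]q fails at s2, so [](s -> <>[]q) is false at s2.
      At s2: s is true, <>[]q is false, so s -> <>[]q is false.
Satisfying worlds: {s5}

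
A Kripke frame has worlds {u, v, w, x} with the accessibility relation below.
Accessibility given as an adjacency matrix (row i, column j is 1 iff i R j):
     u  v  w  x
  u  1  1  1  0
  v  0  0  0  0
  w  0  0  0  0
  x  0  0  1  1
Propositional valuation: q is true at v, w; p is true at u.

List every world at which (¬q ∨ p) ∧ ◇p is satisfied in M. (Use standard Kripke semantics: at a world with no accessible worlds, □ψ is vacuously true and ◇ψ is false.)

u

Let φ = (¬q ∨ p) ∧ ◇p. Evaluate φ at each world:
  u (successors {u, v, w}): φ is true.
  v (successors ∅): φ is false.
  w (successors ∅): φ is false.
  x (successors {w, x}): φ is false.
For instance, at x:
  At x: ¬q ∨ p is true, ◇p is false, so (¬q ∨ p) ∧ ◇p is false.
    At x: ◇p requires p at some successor in {w, x}.
      At w: p is false.
      At x: p is false.
    So ◇p is false at x.
Satisfying worlds: {u}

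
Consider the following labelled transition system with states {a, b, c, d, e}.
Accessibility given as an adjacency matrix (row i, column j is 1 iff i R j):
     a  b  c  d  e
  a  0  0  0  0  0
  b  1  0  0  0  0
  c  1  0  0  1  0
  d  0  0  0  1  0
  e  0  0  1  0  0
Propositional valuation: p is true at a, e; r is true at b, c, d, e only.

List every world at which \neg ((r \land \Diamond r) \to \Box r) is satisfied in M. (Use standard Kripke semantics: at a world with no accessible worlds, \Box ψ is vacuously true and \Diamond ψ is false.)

c

Recall that \Box ψ holds at a world iff ψ holds at every accessible world, and \Diamond ψ holds iff ψ holds at some accessible world.
Let φ = \neg ((r \land \Diamond r) \to \Box r). Evaluate φ at each world:
  a (successors ∅): φ is false.
  b (successors {a}): φ is false.
  c (successors {a, d}): φ is true.
  d (successors {d}): φ is false.
  e (successors {c}): φ is false.
For instance, at e:
  At e: (r \land \Diamond r) \to \Box r is true, so \neg ((r \land \Diamond r) \to \Box r) is false.
    At e: r \land \Diamond r is true, \Box r is true, so (r \land \Diamond r) \to \Box r is true.
      At e: r is true, \Diamond r is true, so r \land \Diamond r is true.
      At e: \Box r requires r at every successor {c}.
        At c: r is true.
      So \Box r is true at e.
Satisfying worlds: {c}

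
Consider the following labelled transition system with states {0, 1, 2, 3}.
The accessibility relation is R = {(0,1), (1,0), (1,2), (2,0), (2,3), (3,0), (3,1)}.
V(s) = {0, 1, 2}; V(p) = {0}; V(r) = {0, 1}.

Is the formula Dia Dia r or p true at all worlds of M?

Yes

Recall that Dia ψ holds at a world iff ψ holds at some accessible world.
Let φ = Dia Dia r or p. Evaluate φ at each world:
  0 (successors {1}): φ is true.
  1 (successors {0, 2}): φ is true.
  2 (successors {0, 3}): φ is true.
  3 (successors {0, 1}): φ is true.
For instance, at 2:
  At 2: Dia Dia r is true, p is false, so Dia Dia r or p is true.
    At 2: Dia Dia r requires Dia r at some successor in {0, 3}.
      Dia r holds at 0, so Dia Dia r is true at 2.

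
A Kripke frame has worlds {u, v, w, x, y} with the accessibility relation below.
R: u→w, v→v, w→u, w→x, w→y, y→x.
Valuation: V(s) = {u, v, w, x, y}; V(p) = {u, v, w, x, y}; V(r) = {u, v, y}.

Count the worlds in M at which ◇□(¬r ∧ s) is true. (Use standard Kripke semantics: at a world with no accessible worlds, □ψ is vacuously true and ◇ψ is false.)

2

Recall that □ψ holds at a world iff ψ holds at every accessible world, and ◇ψ holds iff ψ holds at some accessible world.
Let φ = ◇□(¬r ∧ s). Evaluate φ at each world:
  u (successors {w}): φ is false.
  v (successors {v}): φ is false.
  w (successors {u, x, y}): φ is true.
  x (successors ∅): φ is false.
  y (successors {x}): φ is true.
For instance, at y:
  At y: ◇□(¬r ∧ s) requires □(¬r ∧ s) at some successor in {x}.
    □(¬r ∧ s) holds at x, so ◇□(¬r ∧ s) is true at y.
      At x: no accessible worlds, so □(¬r ∧ s) holds vacuously.
Satisfying worlds: {w, y}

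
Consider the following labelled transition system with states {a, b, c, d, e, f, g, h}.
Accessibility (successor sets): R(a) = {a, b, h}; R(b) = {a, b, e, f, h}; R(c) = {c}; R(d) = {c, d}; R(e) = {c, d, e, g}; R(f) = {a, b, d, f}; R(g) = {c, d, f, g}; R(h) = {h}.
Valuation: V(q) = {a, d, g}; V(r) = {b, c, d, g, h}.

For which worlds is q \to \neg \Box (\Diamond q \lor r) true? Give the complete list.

Let φ = q \to \neg \Box (\Diamond q \lor r). Evaluate φ at each world:
  a (successors {a, b, h}): φ is false.
  b (successors {a, b, e, f, h}): φ is true.
  c (successors {c}): φ is true.
  d (successors {c, d}): φ is false.
  e (successors {c, d, e, g}): φ is true.
  f (successors {a, b, d, f}): φ is true.
  g (successors {c, d, f, g}): φ is false.
  h (successors {h}): φ is true.
For instance, at f:
  At f: q is false, \neg \Box (\Diamond q \lor r) is false, so q \to \neg \Box (\Diamond q \lor r) is true.
    At f: \Box (\Diamond q \lor r) is true, so \neg \Box (\Diamond q \lor r) is false.
      At f: \Box (\Diamond q \lor r) requires \Diamond q \lor r at every successor {a, b, d, f}.
        At a: \Diamond q \lor r is true.
        At b: \Diamond q \lor r is true.
        At d: \Diamond q \lor r is true.
        At f: \Diamond q \lor r is true.
      So \Box (\Diamond q \lor r) is true at f.
Satisfying worlds: {b, c, e, f, h}

b, c, e, f, h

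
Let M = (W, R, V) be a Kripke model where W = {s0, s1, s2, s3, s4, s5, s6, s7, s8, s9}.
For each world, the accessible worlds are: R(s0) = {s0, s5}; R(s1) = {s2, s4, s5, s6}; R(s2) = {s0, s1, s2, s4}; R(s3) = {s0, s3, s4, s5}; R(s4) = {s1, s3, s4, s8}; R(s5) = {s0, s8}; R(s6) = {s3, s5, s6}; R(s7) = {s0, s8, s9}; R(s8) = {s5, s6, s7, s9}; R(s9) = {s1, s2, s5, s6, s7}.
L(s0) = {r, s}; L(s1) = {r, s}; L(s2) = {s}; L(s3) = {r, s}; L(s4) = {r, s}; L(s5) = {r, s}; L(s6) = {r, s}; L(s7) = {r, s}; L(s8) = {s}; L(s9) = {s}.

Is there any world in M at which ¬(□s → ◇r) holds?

Recall that □ψ holds at a world iff ψ holds at every accessible world, and ◇ψ holds iff ψ holds at some accessible world.
Let φ = ¬(□s → ◇r). Evaluate φ at each world:
  s0 (successors {s0, s5}): φ is false.
  s1 (successors {s2, s4, s5, s6}): φ is false.
  s2 (successors {s0, s1, s2, s4}): φ is false.
  s3 (successors {s0, s3, s4, s5}): φ is false.
  s4 (successors {s1, s3, s4, s8}): φ is false.
  s5 (successors {s0, s8}): φ is false.
  s6 (successors {s3, s5, s6}): φ is false.
  s7 (successors {s0, s8, s9}): φ is false.
  s8 (successors {s5, s6, s7, s9}): φ is false.
  s9 (successors {s1, s2, s5, s6, s7}): φ is false.
For instance, at s0:
  At s0: □s → ◇r is true, so ¬(□s → ◇r) is false.
    At s0: □s is true, ◇r is true, so □s → ◇r is true.
      At s0: □s requires s at every successor {s0, s5}.
        At s0: s is true.
        At s5: s is true.
      So □s is true at s0.
      At s0: ◇r requires r at some successor in {s0, s5}.
        r holds at s0, so ◇r is true at s0.

No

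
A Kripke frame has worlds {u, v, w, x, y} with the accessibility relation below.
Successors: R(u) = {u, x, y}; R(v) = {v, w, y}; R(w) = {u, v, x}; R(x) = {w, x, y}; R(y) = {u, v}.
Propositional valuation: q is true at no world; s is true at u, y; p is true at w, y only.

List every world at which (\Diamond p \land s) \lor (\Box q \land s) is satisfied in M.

u

Recall that \Box ψ holds at a world iff ψ holds at every accessible world, and \Diamond ψ holds iff ψ holds at some accessible world.
Let φ = (\Diamond p \land s) \lor (\Box q \land s). Evaluate φ at each world:
  u (successors {u, x, y}): φ is true.
  v (successors {v, w, y}): φ is false.
  w (successors {u, v, x}): φ is false.
  x (successors {w, x, y}): φ is false.
  y (successors {u, v}): φ is false.
For instance, at y:
  At y: \Diamond p \land s is false, \Box q \land s is false, so (\Diamond p \land s) \lor (\Box q \land s) is false.
    At y: \Diamond p is false, s is true, so \Diamond p \land s is false.
      At y: \Diamond p requires p at some successor in {u, v}.
        At u: p is false.
        At v: p is false.
      So \Diamond p is false at y.
    At y: \Box q is false, s is true, so \Box q \land s is false.
      At y: \Box q requires q at every successor {u, v}.
        q fails at u, so \Box q is false at y.
Satisfying worlds: {u}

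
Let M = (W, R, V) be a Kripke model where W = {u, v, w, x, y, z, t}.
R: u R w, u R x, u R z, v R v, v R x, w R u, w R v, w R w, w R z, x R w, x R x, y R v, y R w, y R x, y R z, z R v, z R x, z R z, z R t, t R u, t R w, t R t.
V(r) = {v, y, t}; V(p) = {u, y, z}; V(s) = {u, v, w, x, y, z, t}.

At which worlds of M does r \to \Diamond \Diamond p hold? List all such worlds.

Let φ = r \to \Diamond \Diamond p. Evaluate φ at each world:
  u (successors {w, x, z}): φ is true.
  v (successors {v, x}): φ is false.
  w (successors {u, v, w, z}): φ is true.
  x (successors {w, x}): φ is true.
  y (successors {v, w, x, z}): φ is true.
  z (successors {v, x, z, t}): φ is true.
  t (successors {u, w, t}): φ is true.
For instance, at v:
  At v: r is true, \Diamond \Diamond p is false, so r \to \Diamond \Diamond p is false.
    At v: \Diamond \Diamond p requires \Diamond p at some successor in {v, x}.
      At v: \Diamond p is false.
      At x: \Diamond p is false.
    So \Diamond \Diamond p is false at v.
Satisfying worlds: {u, w, x, y, z, t}

u, w, x, y, z, t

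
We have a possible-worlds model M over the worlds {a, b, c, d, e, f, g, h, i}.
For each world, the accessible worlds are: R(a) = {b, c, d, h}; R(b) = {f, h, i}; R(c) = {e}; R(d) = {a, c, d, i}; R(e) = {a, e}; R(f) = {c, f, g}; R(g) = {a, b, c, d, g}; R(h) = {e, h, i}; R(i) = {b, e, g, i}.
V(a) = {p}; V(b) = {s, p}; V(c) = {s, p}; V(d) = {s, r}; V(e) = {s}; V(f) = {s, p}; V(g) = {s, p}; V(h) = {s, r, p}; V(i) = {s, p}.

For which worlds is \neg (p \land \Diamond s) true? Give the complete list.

d, e

Let φ = \neg (p \land \Diamond s). Evaluate φ at each world:
  a (successors {b, c, d, h}): φ is false.
  b (successors {f, h, i}): φ is false.
  c (successors {e}): φ is false.
  d (successors {a, c, d, i}): φ is true.
  e (successors {a, e}): φ is true.
  f (successors {c, f, g}): φ is false.
  g (successors {a, b, c, d, g}): φ is false.
  h (successors {e, h, i}): φ is false.
  i (successors {b, e, g, i}): φ is false.
For instance, at a:
  At a: p \land \Diamond s is true, so \neg (p \land \Diamond s) is false.
    At a: p is true, \Diamond s is true, so p \land \Diamond s is true.
      At a: \Diamond s requires s at some successor in {b, c, d, h}.
        s holds at b, so \Diamond s is true at a.
Satisfying worlds: {d, e}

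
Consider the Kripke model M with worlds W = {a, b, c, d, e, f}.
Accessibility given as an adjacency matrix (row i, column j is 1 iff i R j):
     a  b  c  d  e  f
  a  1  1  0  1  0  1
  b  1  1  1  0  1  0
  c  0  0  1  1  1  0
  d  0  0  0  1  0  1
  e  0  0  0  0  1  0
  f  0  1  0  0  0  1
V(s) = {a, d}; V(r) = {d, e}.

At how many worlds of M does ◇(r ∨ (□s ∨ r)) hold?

5

Let φ = ◇(r ∨ (□s ∨ r)). Evaluate φ at each world:
  a (successors {a, b, d, f}): φ is true.
  b (successors {a, b, c, e}): φ is true.
  c (successors {c, d, e}): φ is true.
  d (successors {d, f}): φ is true.
  e (successors {e}): φ is true.
  f (successors {b, f}): φ is false.
For instance, at f:
  At f: ◇(r ∨ (□s ∨ r)) requires r ∨ (□s ∨ r) at some successor in {b, f}.
    At b: r ∨ (□s ∨ r) is false.
    At f: r ∨ (□s ∨ r) is false.
  So ◇(r ∨ (□s ∨ r)) is false at f.
Satisfying worlds: {a, b, c, d, e}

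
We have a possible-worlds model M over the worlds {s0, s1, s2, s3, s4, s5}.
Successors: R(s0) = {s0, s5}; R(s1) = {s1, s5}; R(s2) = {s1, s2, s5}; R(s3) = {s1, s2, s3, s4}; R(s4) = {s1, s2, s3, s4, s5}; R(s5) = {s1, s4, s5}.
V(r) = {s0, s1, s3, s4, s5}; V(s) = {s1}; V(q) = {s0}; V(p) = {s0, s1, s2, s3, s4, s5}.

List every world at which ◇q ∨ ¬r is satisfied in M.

s0, s2

Let φ = ◇q ∨ ¬r. Evaluate φ at each world:
  s0 (successors {s0, s5}): φ is true.
  s1 (successors {s1, s5}): φ is false.
  s2 (successors {s1, s2, s5}): φ is true.
  s3 (successors {s1, s2, s3, s4}): φ is false.
  s4 (successors {s1, s2, s3, s4, s5}): φ is false.
  s5 (successors {s1, s4, s5}): φ is false.
For instance, at s3:
  At s3: ◇q is false, ¬r is false, so ◇q ∨ ¬r is false.
    At s3: ◇q requires q at some successor in {s1, s2, s3, s4}.
      At s1: q is false.
      At s2: q is false.
      At s3: q is false.
      At s4: q is false.
    So ◇q is false at s3.
Satisfying worlds: {s0, s2}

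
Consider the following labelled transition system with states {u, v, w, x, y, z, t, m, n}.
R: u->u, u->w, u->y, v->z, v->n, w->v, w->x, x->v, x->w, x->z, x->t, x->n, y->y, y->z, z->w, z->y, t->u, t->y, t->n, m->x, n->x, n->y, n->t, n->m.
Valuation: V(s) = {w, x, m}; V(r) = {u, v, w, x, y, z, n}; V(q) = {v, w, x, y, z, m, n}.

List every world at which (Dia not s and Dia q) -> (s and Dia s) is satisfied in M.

w, x, m

Let φ = (Dia not s and Dia q) -> (s and Dia s). Evaluate φ at each world:
  u (successors {u, w, y}): φ is false.
  v (successors {z, n}): φ is false.
  w (successors {v, x}): φ is true.
  x (successors {v, w, z, t, n}): φ is true.
  y (successors {y, z}): φ is false.
  z (successors {w, y}): φ is false.
  t (successors {u, y, n}): φ is false.
  m (successors {x}): φ is true.
  n (successors {x, y, t, m}): φ is false.
For instance, at x:
  At x: Dia not s and Dia q is true, s and Dia s is true, so (Dia not s and Dia q) -> (s and Dia s) is true.
    At x: Dia not s is true, Dia q is true, so Dia not s and Dia q is true.
      At x: Dia not s requires not s at some successor in {v, w, z, t, n}.
        not s holds at v, so Dia not s is true at x.
      At x: Dia q requires q at some successor in {v, w, z, t, n}.
        q holds at v, so Dia q is true at x.
    At x: s is true, Dia s is true, so s and Dia s is true.
      At x: Dia s requires s at some successor in {v, w, z, t, n}.
        s holds at w, so Dia s is true at x.
Satisfying worlds: {w, x, m}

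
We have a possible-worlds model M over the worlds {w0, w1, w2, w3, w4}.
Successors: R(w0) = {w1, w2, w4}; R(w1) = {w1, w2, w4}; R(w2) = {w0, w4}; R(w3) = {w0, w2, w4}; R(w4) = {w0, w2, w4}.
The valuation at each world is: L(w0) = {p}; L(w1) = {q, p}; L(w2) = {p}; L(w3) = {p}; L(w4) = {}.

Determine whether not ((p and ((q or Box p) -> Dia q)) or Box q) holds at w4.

Yes

Recall that Box ψ holds at a world iff ψ holds at every accessible world, and Dia ψ holds iff ψ holds at some accessible world.
At w4: (p and ((q or Box p) -> Dia q)) or Box q is false, so not ((p and ((q or Box p) -> Dia q)) or Box q) is true.
  At w4: p and ((q or Box p) -> Dia q) is false, Box q is false, so (p and ((q or Box p) -> Dia q)) or Box q is false.
    At w4: p is false, (q or Box p) -> Dia q is true, so p and ((q or Box p) -> Dia q) is false.
      At w4: q or Box p is false, Dia q is false, so (q or Box p) -> Dia q is true.
    At w4: Box q requires q at every successor {w0, w2, w4}.
      q fails at w0, so Box q is false at w4.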